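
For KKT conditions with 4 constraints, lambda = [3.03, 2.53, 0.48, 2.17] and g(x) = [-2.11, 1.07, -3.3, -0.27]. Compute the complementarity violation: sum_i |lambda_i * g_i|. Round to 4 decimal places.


KKT complementary slackness check:
lambda_1 * g_1 = 3.03 * -2.11 = -6.3933
lambda_2 * g_2 = 2.53 * 1.07 = 2.7071
lambda_3 * g_3 = 0.48 * -3.3 = -1.584
lambda_4 * g_4 = 2.17 * -0.27 = -0.5859
Total violation = 6.3933 + 2.7071 + 1.584 + 0.5859 = 11.2703


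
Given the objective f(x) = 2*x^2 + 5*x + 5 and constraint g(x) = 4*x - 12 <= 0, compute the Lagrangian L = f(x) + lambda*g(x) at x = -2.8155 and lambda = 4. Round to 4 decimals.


Step 1: Evaluate f(x).
f(-2.8155) = 2*(-2.8155)^2 + 5*(-2.8155) + 5 = 6.7766
Step 2: Evaluate g(x).
g(-2.8155) = 4*-2.8155 - 12 = -23.262
Step 3: Compute Lagrangian.
L = 6.7766 + 4*-23.262 = -86.2714


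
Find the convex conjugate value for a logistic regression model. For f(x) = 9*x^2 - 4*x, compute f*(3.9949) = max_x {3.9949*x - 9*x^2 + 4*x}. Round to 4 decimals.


f*(y) = sup_x {y*x - a*x^2 - b*x} = sup_x {(y-b)*x - a*x^2}
FOC: (y - b) - 2a*x = 0 => x* = (y - b)/(2a)
x* = (3.9949 + 4)/(2*9) = 0.4442
f*(3.9949) = (y-b)^2/(4a) = (3.9949 + 4)^2/(4*9)
= 63.9184/36 = 1.7755


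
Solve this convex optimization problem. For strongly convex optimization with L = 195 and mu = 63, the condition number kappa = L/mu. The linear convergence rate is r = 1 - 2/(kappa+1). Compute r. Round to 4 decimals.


Step 1: Compute the condition number.
kappa = L/mu = 195/63 = 3.0952
Step 2: Compute the convergence rate.
r = 1 - 2/(kappa + 1) = 1 - 2*mu/(L + mu) = (L - mu)/(L + mu) = 132/258 = 0.5116


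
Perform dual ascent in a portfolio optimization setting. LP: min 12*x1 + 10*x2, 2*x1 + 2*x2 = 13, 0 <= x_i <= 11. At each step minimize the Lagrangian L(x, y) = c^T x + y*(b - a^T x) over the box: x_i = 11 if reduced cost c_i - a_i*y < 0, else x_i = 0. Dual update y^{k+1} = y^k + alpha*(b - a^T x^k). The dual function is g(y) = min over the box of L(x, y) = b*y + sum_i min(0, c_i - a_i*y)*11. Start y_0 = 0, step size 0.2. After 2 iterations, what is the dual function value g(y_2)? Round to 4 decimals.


Dual ascent for LP: min 12*x1 + 10*x2, 2*x1 + 2*x2 = 13, 0 <= x_i <= 11
Step 1: y^k = 0.0, reduced costs: (12.0, 10.0)
  x^k = (0.0, 0.0), subgradient = b - a^T x = 13.0
  y^{k+1} = 0.0 + 0.2*13.0 = 2.6
Step 2: y^k = 2.6, reduced costs: (6.8, 4.8)
  x^k = (0.0, 0.0), subgradient = b - a^T x = 13.0
  y^{k+1} = 2.6 + 0.2*13.0 = 5.2
Dual objective at y_2 = 5.2: reduced costs (1.6, -0.4), box minimizer x = (0.0, 11.0)
g(y_2) = b*y + (c1 - a1*y)*x1 + (c2 - a2*y)*x2 = 13*5.2 + 1.6*0.0 + (-0.4)*11.0 = 67.6 + 0.0 - 4.4 = 63.2


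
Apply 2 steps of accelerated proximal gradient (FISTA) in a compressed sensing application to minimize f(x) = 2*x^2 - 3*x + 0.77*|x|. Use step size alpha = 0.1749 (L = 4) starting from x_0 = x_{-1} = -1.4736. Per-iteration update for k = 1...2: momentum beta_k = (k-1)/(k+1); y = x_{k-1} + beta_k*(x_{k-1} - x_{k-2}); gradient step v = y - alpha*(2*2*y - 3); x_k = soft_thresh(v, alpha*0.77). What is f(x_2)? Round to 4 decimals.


FISTA on f(x) = 2*x^2 - 3*x + 0.77*|x|
L = 4, alpha = 0.1749
Iteration 1: beta = 0.0, y = -1.4736 + 0.0*(-1.4736 + 1.4736) = -1.4736
  grad(y) = -8.8944, v = y - alpha*grad = 0.082
  prox(v) = soft_thresh(0.082, 0.1347) = 0.0
Iteration 2: beta = 0.3333, y = 0.0 + 0.3333*(0.0 + 1.4736) = 0.4912
  grad(y) = -1.0352, v = y - alpha*grad = 0.6723
  prox(v) = soft_thresh(0.6723, 0.1347) = 0.5376
f(x_2) = 2*0.5376^2 - 3*0.5376 + 0.77*|0.5376| = -0.6208


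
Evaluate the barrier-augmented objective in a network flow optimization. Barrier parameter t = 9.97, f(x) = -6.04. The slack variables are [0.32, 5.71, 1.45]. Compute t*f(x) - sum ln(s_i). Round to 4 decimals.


Step 1: Compute log-barrier.
ln values: [-1.1394, 1.7422, 0.3716]
phi = -(-1.1394 + 1.7422 + 0.3716) = -0.9743
Step 2: Compute augmented objective.
t*f(x) = 9.97*-6.04 = -60.2188
Total = -60.2188 - 0.9743 = -61.1931


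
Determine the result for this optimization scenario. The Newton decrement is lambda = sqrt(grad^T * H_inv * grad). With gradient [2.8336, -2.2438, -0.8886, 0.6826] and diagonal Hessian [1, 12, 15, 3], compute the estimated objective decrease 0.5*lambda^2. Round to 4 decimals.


Step 1: H is diagonal, so H^(-1) * g = [2.8336, -0.187, -0.0592, 0.2275].
Step 2: g^T H^(-1) g = sum_i g_i^2 / H_ii
  = (2.8336)^2/1 + (-2.2438)^2/12 + (-0.8886)^2/15 + (0.6826)^2/3
  = 8.0293 + 0.4196 + 0.0526 + 0.1553 = 8.6568
Step 3: Objective decrease = 0.5 * g^T H^(-1) g = 4.3284


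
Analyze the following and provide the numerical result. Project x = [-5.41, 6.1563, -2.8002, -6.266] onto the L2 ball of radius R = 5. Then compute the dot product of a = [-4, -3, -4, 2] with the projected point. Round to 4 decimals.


Step 1: Compute ||x|| (intermediates to 6 decimals).
||x|| = sqrt((-5.41)^2 + 6.1563^2 + (-2.8002)^2 + (-6.266)^2) = 10.689808
Step 2: Project.
Since ||x|| > R, scale = R/||x|| = 5/10.689808 = 0.467735, proj(x) = scale * x
proj(x) = [-2.530446, 2.879517, -1.309752, -2.930828]
Step 3: Dot product.
a^T * proj(x) = -4*(-2.530446) - 3*2.879517 - 4*(-1.309752) + 2*(-2.930828) = 0.8606


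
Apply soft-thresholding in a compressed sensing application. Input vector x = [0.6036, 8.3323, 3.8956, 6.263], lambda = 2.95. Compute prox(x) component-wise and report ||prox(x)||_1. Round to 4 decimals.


Soft-thresholding with lambda = 2.95:
prox(0.6036) = sign(0.6036)*max(|0.6036| - 2.95, 0) = 0.0
prox(8.3323) = sign(8.3323)*max(|8.3323| - 2.95, 0) = 5.3823
prox(3.8956) = sign(3.8956)*max(|3.8956| - 2.95, 0) = 0.9456
prox(6.263) = sign(6.263)*max(|6.263| - 2.95, 0) = 3.313
prox(x) = [0.0, 5.3823, 0.9456, 3.313]
||prox(x)||_1 = 0.0 + 5.3823 + 0.9456 + 3.313 = 9.6409


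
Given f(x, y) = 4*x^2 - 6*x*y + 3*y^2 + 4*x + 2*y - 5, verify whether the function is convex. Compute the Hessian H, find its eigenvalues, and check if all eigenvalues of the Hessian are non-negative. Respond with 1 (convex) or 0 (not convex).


The Hessian of f(x,y) = 4*x^2 - 6*x*y + 3*y^2 + 4*x + 2*y - 5 is:
H = [[8, -6], [-6, 6]]
Trace = 8 + 6 = 14
Determinant = 8*6 - (-6)^2 = 12
Discriminant = (14)^2 - 4*12 = 148.0
Eigenvalues: lambda_1 = 0.9172, lambda_2 = 13.0828
The function is convex.

1


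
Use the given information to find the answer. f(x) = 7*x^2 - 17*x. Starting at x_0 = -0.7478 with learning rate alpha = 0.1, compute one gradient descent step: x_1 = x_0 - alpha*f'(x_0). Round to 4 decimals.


We compute the gradient at x_0 and apply the update.
f'(x) = 14*x - 17
f'(-0.7478) = 14*-0.7478 - 17 = -27.4692
x_1 = -0.7478 - 0.1*-27.4692 = 1.9991


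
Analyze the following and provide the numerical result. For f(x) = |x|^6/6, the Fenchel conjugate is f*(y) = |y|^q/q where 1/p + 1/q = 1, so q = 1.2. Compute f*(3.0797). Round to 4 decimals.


The conjugate exponent q satisfies 1/p + 1/q = 1.
p = 6, so q = 6/(6 - 1) = 1.2
|y|^q = 3.0797^1.2 = 3.8566
f*(3.0797) = 3.8566 / 1.2 = 3.2139


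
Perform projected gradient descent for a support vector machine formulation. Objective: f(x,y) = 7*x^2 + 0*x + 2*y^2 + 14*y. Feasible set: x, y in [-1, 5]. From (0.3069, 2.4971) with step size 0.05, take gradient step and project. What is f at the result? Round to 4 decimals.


Step 1: Compute gradient at (0.3069, 2.4971).
grad_x = 2*7*0.3069 + 0 = 4.2966
grad_y = 2*2*2.4971 + 14 = 23.9884
Step 2: Gradient step.
x_raw = 0.3069 - 0.05*4.2966 = 0.0921
y_raw = 2.4971 - 0.05*23.9884 = 1.2977
Step 3: Project onto [-1, 5].
x_proj = clip(0.0921) = 0.0921
y_proj = clip(1.2977) = 1.2977
Step 4: Evaluate f.
f(0.0921, 1.2977) = 21.5948


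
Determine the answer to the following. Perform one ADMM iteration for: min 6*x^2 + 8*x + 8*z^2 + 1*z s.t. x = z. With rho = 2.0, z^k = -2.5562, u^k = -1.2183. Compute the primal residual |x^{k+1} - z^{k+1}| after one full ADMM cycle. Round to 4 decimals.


ADMM iteration with rho = 2.0, z^k = -2.5562, u^k = -1.2183
Step 1: x-update.
Minimize 6*x^2 + 8*x + (2.0/2)*(x + 2.5562 - 1.2183)^2
FOC: (2*6 + 2.0)*x = -8 + 2.0*(-2.5562 + 1.2183)
x^{k+1} = -0.7626
Step 2: z-update.
Minimize 8*z^2 + 1*z + (2.0/2)*(-0.7626 - z - 1.2183)^2
FOC: (2*8 + 2.0)*z = -1 + 2.0*(-0.7626 - 1.2183)
z^{k+1} = -0.2757
Step 3: u-update.
u^{k+1} = -1.2183 - 0.7626 + 0.2757 = -1.7052
Step 4: Primal residual = |-0.7626 + 0.2757| = 0.4869


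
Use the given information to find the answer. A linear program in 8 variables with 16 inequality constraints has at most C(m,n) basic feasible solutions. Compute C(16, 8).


Each vertex corresponds to some choice of n active constraints out of m, so the number of vertices is at most C(m, n) = m! / (n!(m-n)!).
m = 16, n = 8
Numerator: 16 * 15 * 14 * 13 * 12 * 11 * 10 * 9
Denominator: 8! = 40320
C(16, 8) = 12870


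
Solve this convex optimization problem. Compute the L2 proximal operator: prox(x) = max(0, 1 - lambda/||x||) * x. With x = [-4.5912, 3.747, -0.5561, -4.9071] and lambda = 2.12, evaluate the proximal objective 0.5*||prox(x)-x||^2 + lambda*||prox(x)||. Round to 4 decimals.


Step 1: Compute ||x||.
||x|| = 7.7141
Step 2: Compute scaling factor.
scale = max(0, 1 - 2.12/7.7141) = 0.7252
Step 3: prox(x) = [-3.3294, 2.7172, -0.4033, -3.5585]
||prox(x)|| = 5.5941
Step 4: Proximal objective.
0.5*||prox-x||^2 = 2.2472
lambda*||prox|| = 11.8595
Total = 14.1068


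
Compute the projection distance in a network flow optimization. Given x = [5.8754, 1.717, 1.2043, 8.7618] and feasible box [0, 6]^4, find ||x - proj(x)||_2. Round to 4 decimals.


Project each component onto [0, 6].
clip(5.8754) = 5.8754, clip(1.717) = 1.717, clip(1.2043) = 1.2043, clip(8.7618) = 6.0
Projection = [5.8754, 1.717, 1.2043, 6.0]
Squared diffs: [0.0, 0.0, 0.0, 7.6275]
Distance = sqrt(7.6275) = 2.7618


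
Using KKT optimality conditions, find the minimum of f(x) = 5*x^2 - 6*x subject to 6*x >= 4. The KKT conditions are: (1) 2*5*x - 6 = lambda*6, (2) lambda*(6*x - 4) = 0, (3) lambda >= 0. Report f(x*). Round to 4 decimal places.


Step 1: Try lambda = 0 (constraint inactive).
x_unc = 6/(2*5) = 0.6
Check: 6*0.6 = 3.6 < 4 -- violated!
Step 2: Constraint must be active: 6*x = 4
x* = 4/6 = 2/3 = 0.6667 (rounded; the exact value 2/3 is used below)
lambda = (2*5*(2/3) - 6)/6 = 0.1111
Step 3: Compute optimal value.
f(x*) = 5*(2/3)^2 - 6*(2/3) = -1.7778


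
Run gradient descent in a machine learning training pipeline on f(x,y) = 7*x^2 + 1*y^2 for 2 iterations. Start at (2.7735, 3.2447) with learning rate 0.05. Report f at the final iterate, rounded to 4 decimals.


Gradient descent on f(x,y) = 7*x^2 + 1*y^2.
Starting point: (2.7735, 3.2447), alpha = 0.05
Step 1: grad_x = 2*7*2.7735 = 38.829, grad_y = 2*1*3.2447 = 6.4894
  x_1 = 2.7735 - 0.05*38.829 = 0.8321
  y_1 = 3.2447 - 0.05*6.4894 = 2.9202
Step 2: grad_x = 2*7*0.8321 = 11.6487, grad_y = 2*1*2.9202 = 5.8405
  x_2 = 0.8321 - 0.05*11.6487 = 0.2496
  y_2 = 2.9202 - 0.05*5.8405 = 2.6282
f(0.2496, 2.6282) = 7*0.2496^2 + 1*2.6282^2 = 7.3436


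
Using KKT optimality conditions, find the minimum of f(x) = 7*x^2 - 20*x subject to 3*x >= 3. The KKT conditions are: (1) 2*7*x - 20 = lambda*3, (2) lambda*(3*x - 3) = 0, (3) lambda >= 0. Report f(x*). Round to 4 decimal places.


Step 1: Try lambda = 0 (constraint inactive).
Stationarity: 2*7*x - 20 = 0
x* = 20/(2*7) = 10/7 = 1.4286 (rounded; the exact value 10/7 is used below)
Check constraint: 3*1.4286 = 4.2858 >= 3 -- satisfied.
Step 2: Compute optimal value.
f(x*) = 7*(10/7)^2 - 20*(10/7) = -14.2857


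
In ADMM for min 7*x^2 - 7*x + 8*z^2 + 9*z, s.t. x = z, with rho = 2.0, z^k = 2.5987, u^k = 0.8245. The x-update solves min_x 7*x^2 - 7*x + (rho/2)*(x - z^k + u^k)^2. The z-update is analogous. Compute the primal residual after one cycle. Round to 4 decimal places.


ADMM iteration with rho = 2.0, z^k = 2.5987, u^k = 0.8245
Step 1: x-update.
Minimize 7*x^2 - 7*x + (2.0/2)*(x - 2.5987 + 0.8245)^2
FOC: (2*7 + 2.0)*x = 7 + 2.0*(2.5987 - 0.8245)
x^{k+1} = 0.6593
Step 2: z-update.
Minimize 8*z^2 + 9*z + (2.0/2)*(0.6593 - z + 0.8245)^2
FOC: (2*8 + 2.0)*z = -9 + 2.0*(0.6593 + 0.8245)
z^{k+1} = -0.3351
Step 3: u-update.
u^{k+1} = 0.8245 + 0.6593 + 0.3351 = 1.8189
Step 4: Primal residual = |0.6593 + 0.3351| = 0.9944


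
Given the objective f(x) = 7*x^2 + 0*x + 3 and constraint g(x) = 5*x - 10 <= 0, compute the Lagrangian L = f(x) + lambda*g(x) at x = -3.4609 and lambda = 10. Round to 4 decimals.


Step 1: Evaluate f(x).
f(-3.4609) = 7*(-3.4609)^2 + 0*(-3.4609) + 3 = 86.8448
Step 2: Evaluate g(x).
g(-3.4609) = 5*-3.4609 - 10 = -27.3045
Step 3: Compute Lagrangian.
L = 86.8448 + 10*-27.3045 = -186.2002


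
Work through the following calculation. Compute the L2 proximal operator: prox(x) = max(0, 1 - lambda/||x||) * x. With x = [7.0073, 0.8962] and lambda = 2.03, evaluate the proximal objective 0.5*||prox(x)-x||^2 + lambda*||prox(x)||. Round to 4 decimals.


Step 1: Compute ||x||.
||x|| = 7.0644
Step 2: Compute scaling factor.
scale = max(0, 1 - 2.03/7.0644) = 0.7126
Step 3: prox(x) = [4.9937, 0.6387]
||prox(x)|| = 5.0344
Step 4: Proximal objective.
0.5*||prox-x||^2 = 2.0605
lambda*||prox|| = 10.2198
Total = 12.2802


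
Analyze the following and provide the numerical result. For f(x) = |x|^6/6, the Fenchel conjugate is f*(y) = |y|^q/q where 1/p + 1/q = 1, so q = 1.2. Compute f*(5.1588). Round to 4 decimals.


The conjugate exponent q satisfies 1/p + 1/q = 1.
p = 6, so q = 6/(6 - 1) = 1.2
|y|^q = 5.1588^1.2 = 7.1624
f*(5.1588) = 7.1624 / 1.2 = 5.9687


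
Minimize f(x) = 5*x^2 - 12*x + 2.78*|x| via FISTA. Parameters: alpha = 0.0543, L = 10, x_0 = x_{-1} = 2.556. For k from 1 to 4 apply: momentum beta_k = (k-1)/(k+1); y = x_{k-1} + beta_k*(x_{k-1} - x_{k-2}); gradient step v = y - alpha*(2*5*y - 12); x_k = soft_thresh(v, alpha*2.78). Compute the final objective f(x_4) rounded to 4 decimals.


FISTA on f(x) = 5*x^2 - 12*x + 2.78*|x|
L = 10, alpha = 0.0543
Iteration 1: beta = 0.0, y = 2.556 + 0.0*(2.556 - 2.556) = 2.556
  grad(y) = 13.56, v = y - alpha*grad = 1.8197
  prox(v) = soft_thresh(1.8197, 0.151) = 1.6687
Iteration 2: beta = 0.3333, y = 1.6687 + 0.3333*(1.6687 - 2.556) = 1.373
  grad(y) = 1.7298, v = y - alpha*grad = 1.2791
  prox(v) = soft_thresh(1.2791, 0.151) = 1.1281
Iteration 3: beta = 0.5, y = 1.1281 + 0.5*(1.1281 - 1.6687) = 0.8578
  grad(y) = -3.4222, v = y - alpha*grad = 1.0436
  prox(v) = soft_thresh(1.0436, 0.151) = 0.8927
Iteration 4: beta = 0.6, y = 0.8927 + 0.6*(0.8927 - 1.1281) = 0.7514
  grad(y) = -4.4862, v = y - alpha*grad = 0.995
  prox(v) = soft_thresh(0.995, 0.151) = 0.844
f(x_4) = 5*0.844^2 - 12*0.844 + 2.78*|0.844| = -4.22


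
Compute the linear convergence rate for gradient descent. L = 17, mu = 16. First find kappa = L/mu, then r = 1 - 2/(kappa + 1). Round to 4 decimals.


Step 1: Compute the condition number.
kappa = L/mu = 17/16 = 1.0625
Step 2: Compute the convergence rate.
r = 1 - 2/(kappa + 1) = 1 - 2*mu/(L + mu) = (L - mu)/(L + mu) = 1/33 = 0.0303


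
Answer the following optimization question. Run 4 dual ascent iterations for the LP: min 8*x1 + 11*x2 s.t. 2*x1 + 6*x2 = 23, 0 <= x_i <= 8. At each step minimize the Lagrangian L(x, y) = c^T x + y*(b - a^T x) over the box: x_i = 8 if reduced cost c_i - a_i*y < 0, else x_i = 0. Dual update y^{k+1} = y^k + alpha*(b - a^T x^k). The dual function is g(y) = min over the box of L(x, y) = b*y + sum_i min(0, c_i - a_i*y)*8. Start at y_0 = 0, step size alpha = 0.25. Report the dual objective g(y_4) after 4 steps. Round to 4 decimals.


Dual ascent for LP: min 8*x1 + 11*x2, 2*x1 + 6*x2 = 23, 0 <= x_i <= 8
Step 1: y^k = 0.0, reduced costs: (8.0, 11.0)
  x^k = (0.0, 0.0), subgradient = b - a^T x = 23.0
  y^{k+1} = 0.0 + 0.25*23.0 = 5.75
Step 2: y^k = 5.75, reduced costs: (-3.5, -23.5)
  x^k = (8.0, 8.0), subgradient = b - a^T x = -41.0
  y^{k+1} = 5.75 + 0.25*-41.0 = -4.5
Step 3: y^k = -4.5, reduced costs: (17.0, 38.0)
  x^k = (0.0, 0.0), subgradient = b - a^T x = 23.0
  y^{k+1} = -4.5 + 0.25*23.0 = 1.25
Step 4: y^k = 1.25, reduced costs: (5.5, 3.5)
  x^k = (0.0, 0.0), subgradient = b - a^T x = 23.0
  y^{k+1} = 1.25 + 0.25*23.0 = 7.0
Dual objective at y_4 = 7.0: reduced costs (-6.0, -31.0), box minimizer x = (8.0, 8.0)
g(y_4) = b*y + (c1 - a1*y)*x1 + (c2 - a2*y)*x2 = 23*7.0 + (-6.0)*8.0 + (-31.0)*8.0 = 161.0 - 48.0 - 248.0 = -135.0


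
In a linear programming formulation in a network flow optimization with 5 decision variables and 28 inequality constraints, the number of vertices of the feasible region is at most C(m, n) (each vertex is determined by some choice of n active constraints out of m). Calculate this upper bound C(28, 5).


Each vertex corresponds to some choice of n active constraints out of m, so the number of vertices is at most C(m, n) = m! / (n!(m-n)!).
m = 28, n = 5
Numerator: 28 * 27 * 26 * 25 * 24
Denominator: 5! = 120
C(28, 5) = 98280


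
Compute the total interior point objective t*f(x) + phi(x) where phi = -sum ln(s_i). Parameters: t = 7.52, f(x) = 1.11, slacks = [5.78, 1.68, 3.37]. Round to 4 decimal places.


Step 1: Compute log-barrier.
ln values: [1.7544, 0.5188, 1.2149]
phi = -(1.7544 + 0.5188 + 1.2149) = -3.4881
Step 2: Compute augmented objective.
t*f(x) = 7.52*1.11 = 8.3472
Total = 8.3472 - 3.4881 = 4.8591


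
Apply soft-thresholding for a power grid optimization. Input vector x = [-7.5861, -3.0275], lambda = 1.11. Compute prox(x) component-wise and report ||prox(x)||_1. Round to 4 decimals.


Soft-thresholding with lambda = 1.11:
prox(-7.5861) = sign(-7.5861)*max(|-7.5861| - 1.11, 0) = -6.4761
prox(-3.0275) = sign(-3.0275)*max(|-3.0275| - 1.11, 0) = -1.9175
prox(x) = [-6.4761, -1.9175]
||prox(x)||_1 = 6.4761 + 1.9175 = 8.3936


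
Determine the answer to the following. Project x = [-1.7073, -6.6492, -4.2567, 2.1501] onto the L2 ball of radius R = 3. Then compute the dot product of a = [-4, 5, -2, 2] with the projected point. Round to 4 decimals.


Step 1: Compute ||x|| (intermediates to 6 decimals).
||x|| = sqrt((-1.7073)^2 + (-6.6492)^2 + (-4.2567)^2 + 2.1501^2) = 8.358777
Step 2: Project.
Since ||x|| > R, scale = R/||x|| = 3/8.358777 = 0.358904, proj(x) = scale * x
proj(x) = [-0.612757, -2.386424, -1.527747, 0.771679]
Step 3: Dot product.
a^T * proj(x) = -4*(-0.612757) + 5*(-2.386424) - 2*(-1.527747) + 2*0.771679 = -4.8822


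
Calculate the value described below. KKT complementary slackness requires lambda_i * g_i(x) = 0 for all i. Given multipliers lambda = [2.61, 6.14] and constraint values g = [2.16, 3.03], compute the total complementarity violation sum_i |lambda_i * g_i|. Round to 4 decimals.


KKT complementary slackness check:
lambda_1 * g_1 = 2.61 * 2.16 = 5.6376
lambda_2 * g_2 = 6.14 * 3.03 = 18.6042
Total violation = 5.6376 + 18.6042 = 24.2418


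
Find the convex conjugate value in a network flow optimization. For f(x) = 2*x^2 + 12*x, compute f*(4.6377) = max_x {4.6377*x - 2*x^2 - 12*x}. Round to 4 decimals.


f*(y) = sup_x {y*x - a*x^2 - b*x} = sup_x {(y-b)*x - a*x^2}
FOC: (y - b) - 2a*x = 0 => x* = (y - b)/(2a)
x* = (4.6377 - 12)/(2*2) = -1.8406
f*(4.6377) = (y-b)^2/(4a) = (4.6377 - 12)^2/(4*2)
= 54.2035/8 = 6.7754


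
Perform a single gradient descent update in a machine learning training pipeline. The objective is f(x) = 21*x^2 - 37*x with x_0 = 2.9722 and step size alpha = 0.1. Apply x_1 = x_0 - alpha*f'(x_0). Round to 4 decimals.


We compute the gradient at x_0 and apply the update.
f'(x) = 42*x - 37
f'(2.9722) = 42*2.9722 - 37 = 87.8324
x_1 = 2.9722 - 0.1*87.8324 = -5.811


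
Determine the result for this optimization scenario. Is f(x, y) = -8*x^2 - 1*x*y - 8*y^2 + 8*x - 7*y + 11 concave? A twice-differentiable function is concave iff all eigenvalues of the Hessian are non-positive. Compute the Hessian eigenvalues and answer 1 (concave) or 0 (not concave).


The Hessian of f(x,y) = -8*x^2 - 1*x*y - 8*y^2 + 8*x - 7*y + 11 is:
H = [[-16, -1], [-1, -16]]
Trace = -16 - 16 = -32
Determinant = -16*-16 - (-1)^2 = 255
Discriminant = (-32)^2 - 4*255 = 4.0
Eigenvalues: lambda_1 = -17.0, lambda_2 = -15.0
The function is concave.

1


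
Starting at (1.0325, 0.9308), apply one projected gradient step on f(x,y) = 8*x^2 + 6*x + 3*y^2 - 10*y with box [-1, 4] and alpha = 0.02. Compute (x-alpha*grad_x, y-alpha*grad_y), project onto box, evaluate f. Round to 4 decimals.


Step 1: Compute gradient at (1.0325, 0.9308).
grad_x = 2*8*1.0325 + 6 = 22.52
grad_y = 2*3*0.9308 - 10 = -4.4152
Step 2: Gradient step.
x_raw = 1.0325 - 0.02*22.52 = 0.5821
y_raw = 0.9308 - 0.02*-4.4152 = 1.0191
Step 3: Project onto [-1, 4].
x_proj = clip(0.5821) = 0.5821
y_proj = clip(1.0191) = 1.0191
Step 4: Evaluate f.
f(0.5821, 1.0191) = -0.872


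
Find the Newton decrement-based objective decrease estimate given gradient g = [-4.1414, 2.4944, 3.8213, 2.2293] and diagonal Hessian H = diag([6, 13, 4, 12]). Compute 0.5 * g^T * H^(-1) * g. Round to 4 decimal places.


Step 1: H is diagonal, so H^(-1) * g = [-0.6902, 0.1919, 0.9553, 0.1858].
Step 2: g^T H^(-1) g = sum_i g_i^2 / H_ii
  = (-4.1414)^2/6 + (2.4944)^2/13 + (3.8213)^2/4 + (2.2293)^2/12
  = 2.8585 + 0.4786 + 3.6506 + 0.4141 = 7.4019
Step 3: Objective decrease = 0.5 * g^T H^(-1) g = 3.7009


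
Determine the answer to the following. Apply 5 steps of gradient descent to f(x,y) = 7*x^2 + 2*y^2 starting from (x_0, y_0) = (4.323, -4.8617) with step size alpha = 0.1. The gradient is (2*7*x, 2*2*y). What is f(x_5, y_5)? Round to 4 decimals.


Gradient descent on f(x,y) = 7*x^2 + 2*y^2.
Starting point: (4.323, -4.8617), alpha = 0.1
Step 1: grad_x = 2*7*4.323 = 60.522, grad_y = 2*2*-4.8617 = -19.4468
  x_1 = 4.323 - 0.1*60.522 = -1.7292
  y_1 = -4.8617 - 0.1*-19.4468 = -2.917
Step 2: grad_x = 2*7*-1.7292 = -24.2088, grad_y = 2*2*-2.917 = -11.6681
  x_2 = -1.7292 - 0.1*-24.2088 = 0.6917
  y_2 = -2.917 - 0.1*-11.6681 = -1.7502
Step 3: grad_x = 2*7*0.6917 = 9.6835, grad_y = 2*2*-1.7502 = -7.0008
  x_3 = 0.6917 - 0.1*9.6835 = -0.2767
  y_3 = -1.7502 - 0.1*-7.0008 = -1.0501
Step 4: grad_x = 2*7*-0.2767 = -3.8734, grad_y = 2*2*-1.0501 = -4.2005
  x_4 = -0.2767 - 0.1*-3.8734 = 0.1107
  y_4 = -1.0501 - 0.1*-4.2005 = -0.6301
Step 5: grad_x = 2*7*0.1107 = 1.5494, grad_y = 2*2*-0.6301 = -2.5203
  x_5 = 0.1107 - 0.1*1.5494 = -0.0443
  y_5 = -0.6301 - 0.1*-2.5203 = -0.378
f(-0.0443, -0.378) = 7*(-0.0443)^2 + 2*(-0.378)^2 = 0.2996


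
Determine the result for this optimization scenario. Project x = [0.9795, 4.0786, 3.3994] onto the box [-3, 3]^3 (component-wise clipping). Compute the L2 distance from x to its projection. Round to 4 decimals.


Project each component onto [-3, 3].
clip(0.9795) = 0.9795, clip(4.0786) = 3.0, clip(3.3994) = 3.0
Projection = [0.9795, 3.0, 3.0]
Squared diffs: [0.0, 1.1634, 0.1595]
Distance = sqrt(1.3229) = 1.1502


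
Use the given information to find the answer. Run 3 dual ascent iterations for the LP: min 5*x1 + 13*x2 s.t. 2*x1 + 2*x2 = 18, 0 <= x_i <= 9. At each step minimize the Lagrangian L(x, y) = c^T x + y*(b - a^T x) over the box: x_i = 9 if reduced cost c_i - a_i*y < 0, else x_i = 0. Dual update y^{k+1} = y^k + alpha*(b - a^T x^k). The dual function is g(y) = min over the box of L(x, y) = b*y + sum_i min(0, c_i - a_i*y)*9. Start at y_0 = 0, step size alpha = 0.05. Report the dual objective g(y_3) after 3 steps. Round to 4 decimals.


Dual ascent for LP: min 5*x1 + 13*x2, 2*x1 + 2*x2 = 18, 0 <= x_i <= 9
Step 1: y^k = 0.0, reduced costs: (5.0, 13.0)
  x^k = (0.0, 0.0), subgradient = b - a^T x = 18.0
  y^{k+1} = 0.0 + 0.05*18.0 = 0.9
Step 2: y^k = 0.9, reduced costs: (3.2, 11.2)
  x^k = (0.0, 0.0), subgradient = b - a^T x = 18.0
  y^{k+1} = 0.9 + 0.05*18.0 = 1.8
Step 3: y^k = 1.8, reduced costs: (1.4, 9.4)
  x^k = (0.0, 0.0), subgradient = b - a^T x = 18.0
  y^{k+1} = 1.8 + 0.05*18.0 = 2.7
Dual objective at y_3 = 2.7: reduced costs (-0.4, 7.6), box minimizer x = (9.0, 0.0)
g(y_3) = b*y + (c1 - a1*y)*x1 + (c2 - a2*y)*x2 = 18*2.7 + (-0.4)*9.0 + 7.6*0.0 = 48.6 - 3.6 + 0.0 = 45.0


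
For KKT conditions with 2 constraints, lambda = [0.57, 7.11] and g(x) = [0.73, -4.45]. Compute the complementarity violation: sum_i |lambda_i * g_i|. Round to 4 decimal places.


KKT complementary slackness check:
lambda_1 * g_1 = 0.57 * 0.73 = 0.4161
lambda_2 * g_2 = 7.11 * -4.45 = -31.6395
Total violation = 0.4161 + 31.6395 = 32.0556


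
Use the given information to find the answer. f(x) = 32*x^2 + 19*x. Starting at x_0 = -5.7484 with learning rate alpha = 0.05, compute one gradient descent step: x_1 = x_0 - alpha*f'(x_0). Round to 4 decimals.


We compute the gradient at x_0 and apply the update.
f'(x) = 64*x + 19
f'(-5.7484) = 64*-5.7484 + 19 = -348.8976
x_1 = -5.7484 - 0.05*-348.8976 = 11.6965


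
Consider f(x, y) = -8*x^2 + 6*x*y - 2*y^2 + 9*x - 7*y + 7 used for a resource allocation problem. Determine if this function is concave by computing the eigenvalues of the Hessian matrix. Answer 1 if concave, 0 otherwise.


The Hessian of f(x,y) = -8*x^2 + 6*x*y - 2*y^2 + 9*x - 7*y + 7 is:
H = [[-16, 6], [6, -4]]
Trace = -16 - 4 = -20
Determinant = -16*-4 - (6)^2 = 28
Discriminant = (-20)^2 - 4*28 = 288.0
Eigenvalues: lambda_1 = -18.4853, lambda_2 = -1.5147
The function is concave.

1


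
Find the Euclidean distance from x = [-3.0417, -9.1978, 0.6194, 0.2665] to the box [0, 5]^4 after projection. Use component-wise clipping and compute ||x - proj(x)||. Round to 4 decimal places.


Project each component onto [0, 5].
clip(-3.0417) = 0.0, clip(-9.1978) = 0.0, clip(0.6194) = 0.6194, clip(0.2665) = 0.2665
Projection = [0.0, 0.0, 0.6194, 0.2665]
Squared diffs: [9.2519, 84.5995, 0.0, 0.0]
Distance = sqrt(93.8514) = 9.6877


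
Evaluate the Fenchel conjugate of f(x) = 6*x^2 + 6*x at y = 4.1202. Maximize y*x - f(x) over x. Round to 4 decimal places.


f*(y) = sup_x {y*x - a*x^2 - b*x} = sup_x {(y-b)*x - a*x^2}
FOC: (y - b) - 2a*x = 0 => x* = (y - b)/(2a)
x* = (4.1202 - 6)/(2*6) = -0.1567
f*(4.1202) = (y-b)^2/(4a) = (4.1202 - 6)^2/(4*6)
= 3.5336/24 = 0.1472


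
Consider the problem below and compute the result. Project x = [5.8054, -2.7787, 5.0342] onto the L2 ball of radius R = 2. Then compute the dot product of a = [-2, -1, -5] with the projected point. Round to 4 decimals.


Step 1: Compute ||x|| (intermediates to 6 decimals).
||x|| = sqrt(5.8054^2 + (-2.7787)^2 + 5.0342^2) = 8.171108
Step 2: Project.
Since ||x|| > R, scale = R/||x|| = 2/8.171108 = 0.244765, proj(x) = scale * x
proj(x) = [1.420959, -0.680129, 1.232196]
Step 3: Dot product.
a^T * proj(x) = -2*1.420959 - 1*(-0.680129) - 5*1.232196 = -8.3228


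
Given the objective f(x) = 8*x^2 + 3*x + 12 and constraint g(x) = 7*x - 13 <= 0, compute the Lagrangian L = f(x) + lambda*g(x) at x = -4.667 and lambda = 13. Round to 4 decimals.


Step 1: Evaluate f(x).
f(-4.667) = 8*(-4.667)^2 + 3*(-4.667) + 12 = 172.2461
Step 2: Evaluate g(x).
g(-4.667) = 7*-4.667 - 13 = -45.669
Step 3: Compute Lagrangian.
L = 172.2461 + 13*-45.669 = -421.4509


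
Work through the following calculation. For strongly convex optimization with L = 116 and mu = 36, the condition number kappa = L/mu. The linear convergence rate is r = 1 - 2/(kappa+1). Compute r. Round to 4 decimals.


Step 1: Compute the condition number.
kappa = L/mu = 116/36 = 3.2222
Step 2: Compute the convergence rate.
r = 1 - 2/(kappa + 1) = 1 - 2*mu/(L + mu) = (L - mu)/(L + mu) = 80/152 = 0.5263


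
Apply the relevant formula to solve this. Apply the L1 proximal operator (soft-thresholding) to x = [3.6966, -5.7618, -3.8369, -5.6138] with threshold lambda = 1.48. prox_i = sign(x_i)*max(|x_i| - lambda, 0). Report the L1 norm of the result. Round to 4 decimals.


Soft-thresholding with lambda = 1.48:
prox(3.6966) = sign(3.6966)*max(|3.6966| - 1.48, 0) = 2.2166
prox(-5.7618) = sign(-5.7618)*max(|-5.7618| - 1.48, 0) = -4.2818
prox(-3.8369) = sign(-3.8369)*max(|-3.8369| - 1.48, 0) = -2.3569
prox(-5.6138) = sign(-5.6138)*max(|-5.6138| - 1.48, 0) = -4.1338
prox(x) = [2.2166, -4.2818, -2.3569, -4.1338]
||prox(x)||_1 = 2.2166 + 4.2818 + 2.3569 + 4.1338 = 12.9891


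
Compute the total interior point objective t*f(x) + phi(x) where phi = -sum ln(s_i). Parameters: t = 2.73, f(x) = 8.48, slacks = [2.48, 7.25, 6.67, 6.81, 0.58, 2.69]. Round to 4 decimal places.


Step 1: Compute log-barrier.
ln values: [0.9083, 1.981, 1.8976, 1.9184, -0.5447, 0.9895]
phi = -(0.9083 + 1.981 + 1.8976 + 1.9184 - 0.5447 + 0.9895) = -7.1501
Step 2: Compute augmented objective.
t*f(x) = 2.73*8.48 = 23.1504
Total = 23.1504 - 7.1501 = 16.0003


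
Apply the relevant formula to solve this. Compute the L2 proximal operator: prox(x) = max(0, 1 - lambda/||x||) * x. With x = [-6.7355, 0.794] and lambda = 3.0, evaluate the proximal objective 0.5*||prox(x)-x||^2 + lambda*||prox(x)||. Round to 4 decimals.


Step 1: Compute ||x||.
||x|| = 6.7821
Step 2: Compute scaling factor.
scale = max(0, 1 - 3.0/6.7821) = 0.5577
Step 3: prox(x) = [-3.7561, 0.4428]
||prox(x)|| = 3.7821
Step 4: Proximal objective.
0.5*||prox-x||^2 = 4.5
lambda*||prox|| = 11.3463
Total = 15.8464


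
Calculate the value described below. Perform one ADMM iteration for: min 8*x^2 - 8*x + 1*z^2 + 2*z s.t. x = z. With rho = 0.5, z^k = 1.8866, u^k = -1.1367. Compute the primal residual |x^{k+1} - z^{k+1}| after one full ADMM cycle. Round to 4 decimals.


ADMM iteration with rho = 0.5, z^k = 1.8866, u^k = -1.1367
Step 1: x-update.
Minimize 8*x^2 - 8*x + (0.5/2)*(x - 1.8866 - 1.1367)^2
FOC: (2*8 + 0.5)*x = 8 + 0.5*(1.8866 + 1.1367)
x^{k+1} = 0.5765
Step 2: z-update.
Minimize 1*z^2 + 2*z + (0.5/2)*(0.5765 - z - 1.1367)^2
FOC: (2*1 + 0.5)*z = -2 + 0.5*(0.5765 - 1.1367)
z^{k+1} = -0.912
Step 3: u-update.
u^{k+1} = -1.1367 + 0.5765 + 0.912 = 0.3518
Step 4: Primal residual = |0.5765 + 0.912| = 1.4885


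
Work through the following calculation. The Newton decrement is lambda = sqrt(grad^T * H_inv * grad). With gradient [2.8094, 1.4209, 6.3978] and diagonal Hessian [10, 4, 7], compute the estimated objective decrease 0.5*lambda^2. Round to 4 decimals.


Step 1: H is diagonal, so H^(-1) * g = [0.2809, 0.3552, 0.914].
Step 2: g^T H^(-1) g = sum_i g_i^2 / H_ii
  = (2.8094)^2/10 + (1.4209)^2/4 + (6.3978)^2/7
  = 0.7893 + 0.5047 + 5.8474 = 7.1414
Step 3: Objective decrease = 0.5 * g^T H^(-1) g = 3.5707


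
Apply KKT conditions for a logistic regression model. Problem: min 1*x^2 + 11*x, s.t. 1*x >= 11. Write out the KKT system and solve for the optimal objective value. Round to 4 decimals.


Step 1: Try lambda = 0 (constraint inactive).
x_unc = -11/(2*1) = -5.5
Check: 1*-5.5 = -5.5 < 11 -- violated!
Step 2: Constraint must be active: 1*x = 11
x* = 11/1 = 11.0
lambda = (2*1*11.0 + 11)/1 = 33.0
Step 3: Compute optimal value.
f(x*) = 1*11.0^2 + 11*11.0 = 242.0


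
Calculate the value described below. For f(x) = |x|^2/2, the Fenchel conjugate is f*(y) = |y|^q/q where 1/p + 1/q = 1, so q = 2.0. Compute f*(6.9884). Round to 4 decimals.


The conjugate exponent q satisfies 1/p + 1/q = 1.
p = 2, so q = 2/(2 - 1) = 2.0
|y|^q = 6.9884^2.0 = 48.8377
f*(6.9884) = 48.8377 / 2.0 = 24.4189


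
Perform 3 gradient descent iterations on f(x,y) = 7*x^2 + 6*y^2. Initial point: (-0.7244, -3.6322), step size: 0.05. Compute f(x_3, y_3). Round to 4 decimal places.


Gradient descent on f(x,y) = 7*x^2 + 6*y^2.
Starting point: (-0.7244, -3.6322), alpha = 0.05
Step 1: grad_x = 2*7*-0.7244 = -10.1416, grad_y = 2*6*-3.6322 = -43.5864
  x_1 = -0.7244 - 0.05*-10.1416 = -0.2173
  y_1 = -3.6322 - 0.05*-43.5864 = -1.4529
Step 2: grad_x = 2*7*-0.2173 = -3.0425, grad_y = 2*6*-1.4529 = -17.4346
  x_2 = -0.2173 - 0.05*-3.0425 = -0.0652
  y_2 = -1.4529 - 0.05*-17.4346 = -0.5812
Step 3: grad_x = 2*7*-0.0652 = -0.9127, grad_y = 2*6*-0.5812 = -6.9738
  x_3 = -0.0652 - 0.05*-0.9127 = -0.0196
  y_3 = -0.5812 - 0.05*-6.9738 = -0.2325
f(-0.0196, -0.2325) = 7*(-0.0196)^2 + 6*(-0.2325)^2 = 0.3269


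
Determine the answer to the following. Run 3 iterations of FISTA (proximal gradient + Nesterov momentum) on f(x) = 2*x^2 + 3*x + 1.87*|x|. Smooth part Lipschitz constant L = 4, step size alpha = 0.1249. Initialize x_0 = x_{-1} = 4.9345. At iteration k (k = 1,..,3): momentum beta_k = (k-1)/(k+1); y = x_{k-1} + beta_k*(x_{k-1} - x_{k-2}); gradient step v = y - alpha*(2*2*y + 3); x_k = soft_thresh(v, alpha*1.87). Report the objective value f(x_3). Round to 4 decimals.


FISTA on f(x) = 2*x^2 + 3*x + 1.87*|x|
L = 4, alpha = 0.1249
Iteration 1: beta = 0.0, y = 4.9345 + 0.0*(4.9345 - 4.9345) = 4.9345
  grad(y) = 22.738, v = y - alpha*grad = 2.0945
  prox(v) = soft_thresh(2.0945, 0.2336) = 1.861
Iteration 2: beta = 0.3333, y = 1.861 + 0.3333*(1.861 - 4.9345) = 0.8364
  grad(y) = 6.3458, v = y - alpha*grad = 0.0439
  prox(v) = soft_thresh(0.0439, 0.2336) = 0.0
Iteration 3: beta = 0.5, y = 0.0 + 0.5*(0.0 - 1.861) = -0.9305
  grad(y) = -0.7219, v = y - alpha*grad = -0.8403
  prox(v) = soft_thresh(-0.8403, 0.2336) = -0.6067
f(x_3) = 2*(-0.6067)^2 + 3*(-0.6067) + 1.87*|-0.6067| = 0.0507


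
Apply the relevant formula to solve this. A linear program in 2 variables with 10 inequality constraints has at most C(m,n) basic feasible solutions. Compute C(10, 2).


Each vertex corresponds to some choice of n active constraints out of m, so the number of vertices is at most C(m, n) = m! / (n!(m-n)!).
m = 10, n = 2
Numerator: 10 * 9
Denominator: 2! = 2
C(10, 2) = 45


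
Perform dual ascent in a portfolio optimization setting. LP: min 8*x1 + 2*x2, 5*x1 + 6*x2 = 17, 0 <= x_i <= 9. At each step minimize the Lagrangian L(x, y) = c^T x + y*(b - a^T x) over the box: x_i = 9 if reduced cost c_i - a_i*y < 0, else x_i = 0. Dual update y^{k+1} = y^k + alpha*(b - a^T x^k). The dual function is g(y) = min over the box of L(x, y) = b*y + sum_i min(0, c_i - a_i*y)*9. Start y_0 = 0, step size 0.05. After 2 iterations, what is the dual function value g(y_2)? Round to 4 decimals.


Dual ascent for LP: min 8*x1 + 2*x2, 5*x1 + 6*x2 = 17, 0 <= x_i <= 9
Step 1: y^k = 0.0, reduced costs: (8.0, 2.0)
  x^k = (0.0, 0.0), subgradient = b - a^T x = 17.0
  y^{k+1} = 0.0 + 0.05*17.0 = 0.85
Step 2: y^k = 0.85, reduced costs: (3.75, -3.1)
  x^k = (0.0, 9.0), subgradient = b - a^T x = -37.0
  y^{k+1} = 0.85 + 0.05*-37.0 = -1.0
Dual objective at y_2 = -1.0: reduced costs (13.0, 8.0), box minimizer x = (0.0, 0.0)
g(y_2) = b*y + (c1 - a1*y)*x1 + (c2 - a2*y)*x2 = 17*(-1.0) + 13.0*0.0 + 8.0*0.0 = -17.0 + 0.0 + 0.0 = -17.0


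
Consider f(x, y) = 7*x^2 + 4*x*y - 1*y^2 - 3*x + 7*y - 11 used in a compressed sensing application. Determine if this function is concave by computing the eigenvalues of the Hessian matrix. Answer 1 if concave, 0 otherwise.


The Hessian of f(x,y) = 7*x^2 + 4*x*y - 1*y^2 - 3*x + 7*y - 11 is:
H = [[14, 4], [4, -2]]
Trace = 14 - 2 = 12
Determinant = 14*-2 - (4)^2 = -44
Discriminant = (12)^2 - 4*-44 = 320.0
Eigenvalues: lambda_1 = -2.9443, lambda_2 = 14.9443
The function is not concave.

0


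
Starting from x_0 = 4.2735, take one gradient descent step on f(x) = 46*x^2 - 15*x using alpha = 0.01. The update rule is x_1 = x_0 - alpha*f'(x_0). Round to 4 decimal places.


We compute the gradient at x_0 and apply the update.
f'(x) = 92*x - 15
f'(4.2735) = 92*4.2735 - 15 = 378.162
x_1 = 4.2735 - 0.01*378.162 = 0.4919


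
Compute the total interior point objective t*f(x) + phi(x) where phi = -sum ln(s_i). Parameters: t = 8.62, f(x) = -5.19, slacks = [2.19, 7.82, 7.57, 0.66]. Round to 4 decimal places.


Step 1: Compute log-barrier.
ln values: [0.7839, 2.0567, 2.0242, -0.4155]
phi = -(0.7839 + 2.0567 + 2.0242 - 0.4155) = -4.4493
Step 2: Compute augmented objective.
t*f(x) = 8.62*-5.19 = -44.7378
Total = -44.7378 - 4.4493 = -49.1871


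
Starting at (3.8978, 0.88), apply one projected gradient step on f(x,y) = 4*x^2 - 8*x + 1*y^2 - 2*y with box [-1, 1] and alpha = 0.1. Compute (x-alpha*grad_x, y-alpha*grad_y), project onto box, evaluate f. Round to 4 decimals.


Step 1: Compute gradient at (3.8978, 0.88).
grad_x = 2*4*3.8978 - 8 = 23.1824
grad_y = 2*1*0.88 - 2 = -0.24
Step 2: Gradient step.
x_raw = 3.8978 - 0.1*23.1824 = 1.5796
y_raw = 0.88 - 0.1*-0.24 = 0.904
Step 3: Project onto [-1, 1].
x_proj = clip(1.5796) = 1.0
y_proj = clip(0.904) = 0.904
Step 4: Evaluate f.
f(1.0, 0.904) = -4.9908


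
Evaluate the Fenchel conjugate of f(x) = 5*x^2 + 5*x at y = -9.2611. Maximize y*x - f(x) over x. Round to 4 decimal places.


f*(y) = sup_x {y*x - a*x^2 - b*x} = sup_x {(y-b)*x - a*x^2}
FOC: (y - b) - 2a*x = 0 => x* = (y - b)/(2a)
x* = (-9.2611 - 5)/(2*5) = -1.4261
f*(-9.2611) = (y-b)^2/(4a) = (-9.2611 - 5)^2/(4*5)
= 203.379/20 = 10.1689


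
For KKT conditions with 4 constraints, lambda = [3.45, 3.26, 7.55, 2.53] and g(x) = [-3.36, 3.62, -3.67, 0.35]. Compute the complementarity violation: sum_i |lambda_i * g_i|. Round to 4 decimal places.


KKT complementary slackness check:
lambda_1 * g_1 = 3.45 * -3.36 = -11.592
lambda_2 * g_2 = 3.26 * 3.62 = 11.8012
lambda_3 * g_3 = 7.55 * -3.67 = -27.7085
lambda_4 * g_4 = 2.53 * 0.35 = 0.8855
Total violation = 11.592 + 11.8012 + 27.7085 + 0.8855 = 51.9872


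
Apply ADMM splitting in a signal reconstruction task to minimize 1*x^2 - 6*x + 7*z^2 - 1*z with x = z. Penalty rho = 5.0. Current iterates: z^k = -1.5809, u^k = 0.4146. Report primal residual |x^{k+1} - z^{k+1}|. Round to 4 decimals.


ADMM iteration with rho = 5.0, z^k = -1.5809, u^k = 0.4146
Step 1: x-update.
Minimize 1*x^2 - 6*x + (5.0/2)*(x + 1.5809 + 0.4146)^2
FOC: (2*1 + 5.0)*x = 6 + 5.0*(-1.5809 - 0.4146)
x^{k+1} = -0.5682
Step 2: z-update.
Minimize 7*z^2 - 1*z + (5.0/2)*(-0.5682 - z + 0.4146)^2
FOC: (2*7 + 5.0)*z = 1 + 5.0*(-0.5682 + 0.4146)
z^{k+1} = 0.0122
Step 3: u-update.
u^{k+1} = 0.4146 - 0.5682 - 0.0122 = -0.1658
Step 4: Primal residual = |-0.5682 - 0.0122| = 0.5804


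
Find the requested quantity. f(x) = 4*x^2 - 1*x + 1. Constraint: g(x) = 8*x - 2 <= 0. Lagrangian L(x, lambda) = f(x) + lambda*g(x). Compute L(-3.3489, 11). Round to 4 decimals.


Step 1: Evaluate f(x).
f(-3.3489) = 4*(-3.3489)^2 - 1*(-3.3489) + 1 = 49.2094
Step 2: Evaluate g(x).
g(-3.3489) = 8*-3.3489 - 2 = -28.7912
Step 3: Compute Lagrangian.
L = 49.2094 + 11*-28.7912 = -267.4938


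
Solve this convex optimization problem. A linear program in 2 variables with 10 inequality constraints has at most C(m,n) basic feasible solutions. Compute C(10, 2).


Each vertex corresponds to some choice of n active constraints out of m, so the number of vertices is at most C(m, n) = m! / (n!(m-n)!).
m = 10, n = 2
Numerator: 10 * 9
Denominator: 2! = 2
C(10, 2) = 45


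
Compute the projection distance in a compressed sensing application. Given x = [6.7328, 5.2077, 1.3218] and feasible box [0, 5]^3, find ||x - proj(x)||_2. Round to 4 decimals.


Project each component onto [0, 5].
clip(6.7328) = 5.0, clip(5.2077) = 5.0, clip(1.3218) = 1.3218
Projection = [5.0, 5.0, 1.3218]
Squared diffs: [3.0026, 0.0431, 0.0]
Distance = sqrt(3.0457) = 1.7452


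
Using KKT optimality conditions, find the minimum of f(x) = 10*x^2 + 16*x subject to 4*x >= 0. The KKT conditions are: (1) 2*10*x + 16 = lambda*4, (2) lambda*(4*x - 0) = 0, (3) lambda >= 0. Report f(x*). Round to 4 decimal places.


Step 1: Try lambda = 0 (constraint inactive).
x_unc = -16/(2*10) = -0.8
Check: 4*-0.8 = -3.2 < 0 -- violated!
Step 2: Constraint must be active: 4*x = 0
x* = 0/4 = 0.0
lambda = (2*10*0.0 + 16)/4 = 4.0
Step 3: Compute optimal value.
f(x*) = 10*0.0^2 + 16*0.0 = 0.0


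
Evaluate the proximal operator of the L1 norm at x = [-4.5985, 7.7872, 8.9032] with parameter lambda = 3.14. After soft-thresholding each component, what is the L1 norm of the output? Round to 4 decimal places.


Soft-thresholding with lambda = 3.14:
prox(-4.5985) = sign(-4.5985)*max(|-4.5985| - 3.14, 0) = -1.4585
prox(7.7872) = sign(7.7872)*max(|7.7872| - 3.14, 0) = 4.6472
prox(8.9032) = sign(8.9032)*max(|8.9032| - 3.14, 0) = 5.7632
prox(x) = [-1.4585, 4.6472, 5.7632]
||prox(x)||_1 = 1.4585 + 4.6472 + 5.7632 = 11.8689


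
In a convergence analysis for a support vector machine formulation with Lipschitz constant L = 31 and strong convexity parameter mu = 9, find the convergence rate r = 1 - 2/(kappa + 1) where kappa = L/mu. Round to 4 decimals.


Step 1: Compute the condition number.
kappa = L/mu = 31/9 = 3.4444
Step 2: Compute the convergence rate.
r = 1 - 2/(kappa + 1) = 1 - 2*mu/(L + mu) = (L - mu)/(L + mu) = 22/40 = 0.55
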